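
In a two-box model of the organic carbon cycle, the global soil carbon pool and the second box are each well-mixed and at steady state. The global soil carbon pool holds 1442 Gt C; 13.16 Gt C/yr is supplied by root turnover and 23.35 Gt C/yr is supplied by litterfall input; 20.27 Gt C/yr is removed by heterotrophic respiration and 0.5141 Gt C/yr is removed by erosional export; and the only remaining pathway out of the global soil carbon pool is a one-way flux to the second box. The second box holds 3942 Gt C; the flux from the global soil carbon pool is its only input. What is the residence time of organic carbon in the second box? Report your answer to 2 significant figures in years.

250 yr

Balance the global soil carbon pool: ΣF_in = 13.16 + 23.35 = 36.510 Gt C/yr.
Flux to the second box = ΣF_in − (20.27 + 0.5141) = 15.726 Gt C/yr.
At steady state the output of the second box equals its input, 15.726 Gt C/yr.
τ = M / F = 3942 / 15.726 = 250.7 yr.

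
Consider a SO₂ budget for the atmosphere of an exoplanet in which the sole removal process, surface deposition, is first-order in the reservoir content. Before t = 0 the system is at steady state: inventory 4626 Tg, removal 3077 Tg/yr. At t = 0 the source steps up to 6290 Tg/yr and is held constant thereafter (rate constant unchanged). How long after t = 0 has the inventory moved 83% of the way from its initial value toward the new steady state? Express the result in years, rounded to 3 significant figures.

2.66 yr

τ = M₀/F₀ = 4626/3077 = 1.503 yr.
The remaining gap fraction is e^(−t/τ); 83% covered ⇒ e^(−t/τ) = 0.170.
t = −τ ln(0.170) = 1.503 × 1.772 = 2.664 yr.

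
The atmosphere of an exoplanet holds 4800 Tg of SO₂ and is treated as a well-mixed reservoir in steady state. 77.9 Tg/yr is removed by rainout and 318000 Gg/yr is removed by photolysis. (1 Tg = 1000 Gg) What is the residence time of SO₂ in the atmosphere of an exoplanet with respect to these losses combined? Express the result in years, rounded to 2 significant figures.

12 yr

Convert the photolysis flux: 318000 Gg/yr = 318.0 Tg/yr.
Total removal = 77.90 + 318.0 = 395.90 Tg/yr.
τ = M / ΣF_out = 4800 / 395.90 = 12.12 yr.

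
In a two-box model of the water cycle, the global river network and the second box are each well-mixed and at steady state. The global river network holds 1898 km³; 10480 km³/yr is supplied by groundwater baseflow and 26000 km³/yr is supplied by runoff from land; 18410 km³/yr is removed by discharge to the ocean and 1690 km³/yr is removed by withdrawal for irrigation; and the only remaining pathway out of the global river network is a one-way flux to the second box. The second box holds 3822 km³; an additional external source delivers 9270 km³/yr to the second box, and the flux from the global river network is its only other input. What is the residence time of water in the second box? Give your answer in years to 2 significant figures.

0.15 yr

Balance the global river network: ΣF_in = 10480 + 26000 = 36480 km³/yr.
Flux to the second box = ΣF_in − (18410 + 1690) = 16380 km³/yr.
Total input to the second box = 16380 + 9270 = 25650 km³/yr; at steady state this equals its total output.
τ = M / F = 3822 / 25650 = 0.1490 yr.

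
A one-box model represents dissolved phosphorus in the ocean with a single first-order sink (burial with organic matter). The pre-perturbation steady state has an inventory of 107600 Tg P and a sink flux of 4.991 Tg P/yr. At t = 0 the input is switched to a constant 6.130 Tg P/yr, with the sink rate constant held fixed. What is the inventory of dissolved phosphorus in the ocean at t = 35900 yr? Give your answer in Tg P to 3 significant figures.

128000 Tg P

The sink rate constant is k = F₀/M₀ = 4.991/107600 = 4.638×10^-5 yr⁻¹.
Solving dM/dt = F₁ − kM with M(0) = M₀ gives M(t) = F₁/k + (M₀ − F₁/k)·e^(−kt).
F₁/k = 6.130/4.638×10^-5 = 132160 Tg P; kt = 4.638×10^-5 × 35900 = 1.665, e^(−kt) = 0.1892.
M(35900) = 132160 + (107600 − 132160) × 0.1892 = 132160 − 4645 = 127510 Tg P.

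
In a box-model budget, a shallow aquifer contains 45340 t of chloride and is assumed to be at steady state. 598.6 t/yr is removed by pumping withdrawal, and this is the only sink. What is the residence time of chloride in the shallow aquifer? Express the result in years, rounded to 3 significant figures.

75.7 yr

τ = M / F = 45340 / 598.6 = 75.74 yr.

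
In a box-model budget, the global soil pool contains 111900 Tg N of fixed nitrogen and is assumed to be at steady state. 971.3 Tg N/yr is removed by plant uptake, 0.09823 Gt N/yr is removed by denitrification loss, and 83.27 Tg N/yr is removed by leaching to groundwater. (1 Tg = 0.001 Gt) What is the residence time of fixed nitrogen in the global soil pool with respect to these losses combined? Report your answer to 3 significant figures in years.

Convert the denitrification loss flux: 0.09823 Gt N/yr = 98.23 Tg N/yr.
Total removal = 971.3 + 98.23 + 83.27 = 1152.8 Tg N/yr.
τ = M / ΣF_out = 111900 / 1152.8 = 97.07 yr.

97.1 yr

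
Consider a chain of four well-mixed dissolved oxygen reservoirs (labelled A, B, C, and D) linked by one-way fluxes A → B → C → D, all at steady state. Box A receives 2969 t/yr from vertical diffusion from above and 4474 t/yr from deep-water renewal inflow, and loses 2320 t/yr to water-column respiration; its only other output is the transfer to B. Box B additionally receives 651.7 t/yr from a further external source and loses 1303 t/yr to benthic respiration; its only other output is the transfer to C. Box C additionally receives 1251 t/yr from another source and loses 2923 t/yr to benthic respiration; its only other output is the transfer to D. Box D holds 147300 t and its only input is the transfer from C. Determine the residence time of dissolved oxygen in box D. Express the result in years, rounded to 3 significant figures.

Box A: F(A→B) = (2969 + 4474) − 2320 = 5123.0 t/yr.
Box B: F(B→C) = (5123.0 + 651.7) − 1303 = 4471.7 t/yr.
Box C: F(C→D) = (4471.7 + 1251) − 2923 = 2799.7 t/yr.
Box D throughput = its input = 2799.7 t/yr; τ = 147300 / 2799.7 = 52.61 yr.

52.6 yr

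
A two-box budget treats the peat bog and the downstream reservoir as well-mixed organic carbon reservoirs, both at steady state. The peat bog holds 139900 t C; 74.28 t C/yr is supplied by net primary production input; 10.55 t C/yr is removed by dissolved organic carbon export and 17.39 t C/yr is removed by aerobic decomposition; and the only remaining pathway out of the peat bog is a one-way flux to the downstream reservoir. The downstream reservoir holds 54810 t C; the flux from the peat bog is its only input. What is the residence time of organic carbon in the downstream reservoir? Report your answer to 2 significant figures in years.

1200 yr

Balance the peat bog: ΣF_in = 74.280 t C/yr.
Flux to the downstream reservoir = ΣF_in − (10.55 + 17.39) = 46.340 t C/yr.
At steady state the output of the downstream reservoir equals its input, 46.340 t C/yr.
τ = M / F = 54810 / 46.340 = 1183 yr.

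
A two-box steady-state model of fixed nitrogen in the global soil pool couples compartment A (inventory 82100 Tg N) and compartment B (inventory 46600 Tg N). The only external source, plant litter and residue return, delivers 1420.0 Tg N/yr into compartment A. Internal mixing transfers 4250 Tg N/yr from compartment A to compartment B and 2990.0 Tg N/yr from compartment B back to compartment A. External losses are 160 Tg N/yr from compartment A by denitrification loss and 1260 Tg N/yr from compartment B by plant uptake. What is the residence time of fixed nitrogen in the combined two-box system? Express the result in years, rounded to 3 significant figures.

90.6 yr

Residence time in the combined system uses the total inventory and the total *external* removal — internal exchanges between the two boxes cancel.
M_total = 82100 + 46600 = 128700 Tg N.
ΣF_external_out = 160 + 1260 = 1420.0 Tg N/yr.
τ = M_total / ΣF_ext = 128700 / 1420.0 = 90.63 yr.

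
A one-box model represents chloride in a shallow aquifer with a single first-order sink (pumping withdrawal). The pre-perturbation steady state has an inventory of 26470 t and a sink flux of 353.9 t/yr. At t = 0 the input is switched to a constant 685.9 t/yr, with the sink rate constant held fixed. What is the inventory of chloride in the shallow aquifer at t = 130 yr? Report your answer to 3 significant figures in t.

τ = M₀/F₀ = 26470/353.9 = 74.80 yr; rate constant k = 1/τ.
New steady state M_∞ = F₁/k = F₁·τ = 685.9 × 74.80 = 51302 t.
M(t) = M_∞ + (M₀ − M_∞)·e^(−t/τ); t/τ = 130/74.80 = 1.738, so e^(−t/τ) = 0.1759.
M(t) = 51302 − 24830 × 0.1759 = 46935 t.

46900 t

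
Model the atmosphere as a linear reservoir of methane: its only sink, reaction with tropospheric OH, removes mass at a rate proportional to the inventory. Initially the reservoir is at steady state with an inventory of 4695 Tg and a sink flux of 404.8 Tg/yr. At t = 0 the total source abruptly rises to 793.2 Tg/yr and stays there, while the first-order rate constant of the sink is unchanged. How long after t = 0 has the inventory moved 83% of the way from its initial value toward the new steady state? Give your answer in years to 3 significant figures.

τ = M₀/F₀ = 4695/404.8 = 11.60 yr.
The remaining gap fraction is e^(−t/τ); 83% covered ⇒ e^(−t/τ) = 0.170.
t = −τ ln(0.170) = 11.60 × 1.772 = 20.55 yr.

20.6 yr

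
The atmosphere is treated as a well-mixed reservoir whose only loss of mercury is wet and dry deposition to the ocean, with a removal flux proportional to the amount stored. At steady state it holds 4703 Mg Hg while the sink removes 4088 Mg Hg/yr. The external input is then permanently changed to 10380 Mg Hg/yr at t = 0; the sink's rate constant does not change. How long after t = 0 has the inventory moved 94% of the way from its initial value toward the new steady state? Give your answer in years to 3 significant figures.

τ = M₀/F₀ = 4703/4088 = 1.150 yr.
The remaining gap fraction is e^(−t/τ); 94% covered ⇒ e^(−t/τ) = 0.0600.
t = −τ ln(0.0600) = 1.150 × 2.813 = 3.237 yr.

3.24 yr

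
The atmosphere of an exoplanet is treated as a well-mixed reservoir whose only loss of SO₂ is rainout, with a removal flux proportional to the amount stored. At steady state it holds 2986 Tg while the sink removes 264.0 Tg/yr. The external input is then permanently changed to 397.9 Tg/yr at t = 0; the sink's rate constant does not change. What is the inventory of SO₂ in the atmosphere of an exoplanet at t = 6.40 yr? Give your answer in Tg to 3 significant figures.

The sink rate constant is k = F₀/M₀ = 264.0/2986 = 0.08841 yr⁻¹.
Solving dM/dt = F₁ − kM with M(0) = M₀ gives M(t) = F₁/k + (M₀ − F₁/k)·e^(−kt).
F₁/k = 397.9/0.08841 = 4500.5 Tg; kt = 0.08841 × 6.40 = 0.5658, e^(−kt) = 0.5679.
M(6.40) = 4500.5 + (2986 − 4500.5) × 0.5679 = 4500.5 − 860.1 = 3640.4 Tg.

3640 Tg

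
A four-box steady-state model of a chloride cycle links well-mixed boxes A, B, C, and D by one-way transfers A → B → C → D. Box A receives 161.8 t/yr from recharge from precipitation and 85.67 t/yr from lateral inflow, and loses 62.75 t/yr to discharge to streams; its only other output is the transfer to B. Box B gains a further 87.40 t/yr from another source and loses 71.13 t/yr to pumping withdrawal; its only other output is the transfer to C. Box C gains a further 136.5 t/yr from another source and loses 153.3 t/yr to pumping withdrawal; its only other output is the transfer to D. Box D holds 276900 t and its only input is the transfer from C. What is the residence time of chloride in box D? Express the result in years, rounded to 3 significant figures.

1500 yr

Box A: F(A→B) = (161.8 + 85.67) − 62.75 = 184.72 t/yr.
Box B: F(B→C) = (184.72 + 87.40) − 71.13 = 200.99 t/yr.
Box C: F(C→D) = (200.99 + 136.5) − 153.3 = 184.19 t/yr.
Box D throughput = its input = 184.19 t/yr; τ = 276900 / 184.19 = 1503 yr.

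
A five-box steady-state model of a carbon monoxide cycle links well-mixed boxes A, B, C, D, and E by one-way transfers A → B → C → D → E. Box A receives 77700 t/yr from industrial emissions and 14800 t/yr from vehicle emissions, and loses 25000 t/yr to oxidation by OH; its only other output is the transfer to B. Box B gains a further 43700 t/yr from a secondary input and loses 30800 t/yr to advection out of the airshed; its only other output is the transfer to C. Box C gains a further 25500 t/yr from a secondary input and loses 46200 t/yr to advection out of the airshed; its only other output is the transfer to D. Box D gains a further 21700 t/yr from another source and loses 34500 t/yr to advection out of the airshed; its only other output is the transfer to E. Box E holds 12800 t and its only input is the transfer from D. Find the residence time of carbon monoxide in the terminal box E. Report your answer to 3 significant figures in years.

Box A: F(A→B) = (77700 + 14800) − 25000 = 67500 t/yr.
Box B: F(B→C) = (67500 + 43700) − 30800 = 80400 t/yr.
Box C: F(C→D) = (80400 + 25500) − 46200 = 59700 t/yr.
Box D: F(D→E) = (59700 + 21700) − 34500 = 46900 t/yr.
Box E throughput = its input = 46900 t/yr; τ = 12800 / 46900 = 0.2729 yr.

0.273 yr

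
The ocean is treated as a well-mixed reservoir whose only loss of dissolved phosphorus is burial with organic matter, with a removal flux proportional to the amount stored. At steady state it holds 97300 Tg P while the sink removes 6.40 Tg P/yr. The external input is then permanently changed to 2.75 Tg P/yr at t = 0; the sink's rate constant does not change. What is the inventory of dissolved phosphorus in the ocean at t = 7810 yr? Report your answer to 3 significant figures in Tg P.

Residence time τ = M₀/F₀ = 15200 yr. The eventual steady state is M_∞ = M₀·(F₁/F₀) = 97300 × 2.75/6.40 = 41809 Tg P.
The anomaly ΔM(t) = M(t) − M_∞ decays as ΔM₀·e^(−t/τ) with ΔM₀ = 97300 − 41809 = 55490 Tg P.
At t = 7810 yr, e^(−t/τ) = e^(−0.5137) = 0.5983, so ΔM = 33200 Tg P and M = 41809 + 33200 = 75008 Tg P.

75000 Tg P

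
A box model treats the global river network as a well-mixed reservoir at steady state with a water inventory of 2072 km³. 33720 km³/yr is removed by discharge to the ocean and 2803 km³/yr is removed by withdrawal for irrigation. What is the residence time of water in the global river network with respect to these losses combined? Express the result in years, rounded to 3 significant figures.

0.0567 yr

Total removal = 33720 + 2803 = 36523 km³/yr.
τ = M / ΣF_out = 2072 / 36523 = 0.05673 yr.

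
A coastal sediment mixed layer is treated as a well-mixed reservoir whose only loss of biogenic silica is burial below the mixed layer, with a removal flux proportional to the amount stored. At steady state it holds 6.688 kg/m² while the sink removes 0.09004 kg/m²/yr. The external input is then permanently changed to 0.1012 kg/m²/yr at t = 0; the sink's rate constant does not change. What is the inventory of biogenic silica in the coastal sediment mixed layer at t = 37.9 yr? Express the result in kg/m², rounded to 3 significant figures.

Residence time τ = M₀/F₀ = 74.28 yr. The eventual steady state is M_∞ = M₀·(F₁/F₀) = 6.688 × 0.1012/0.09004 = 7.5169 kg/m².
The anomaly ΔM(t) = M(t) − M_∞ decays as ΔM₀·e^(−t/τ) with ΔM₀ = 6.688 − 7.5169 = −0.8289 kg/m².
At t = 37.9 yr, e^(−t/τ) = e^(−0.5102) = 0.6003, so ΔM = −0.4977 kg/m² and M = 7.5169 − 0.4977 = 7.0193 kg/m².

7.02 kg/m²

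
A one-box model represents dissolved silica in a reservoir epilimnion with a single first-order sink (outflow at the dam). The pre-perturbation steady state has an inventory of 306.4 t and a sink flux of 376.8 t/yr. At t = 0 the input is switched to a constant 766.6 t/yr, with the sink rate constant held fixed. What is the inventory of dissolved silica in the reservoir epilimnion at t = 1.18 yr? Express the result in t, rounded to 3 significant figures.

549 t

τ = M₀/F₀ = 306.4/376.8 = 0.8132 yr; rate constant k = 1/τ.
New steady state M_∞ = F₁/k = F₁·τ = 766.6 × 0.8132 = 623.37 t.
M(t) = M_∞ + (M₀ − M_∞)·e^(−t/τ); t/τ = 1.18/0.8132 = 1.451, so e^(−t/τ) = 0.2343.
M(t) = 623.37 − 317.0 × 0.2343 = 549.10 t.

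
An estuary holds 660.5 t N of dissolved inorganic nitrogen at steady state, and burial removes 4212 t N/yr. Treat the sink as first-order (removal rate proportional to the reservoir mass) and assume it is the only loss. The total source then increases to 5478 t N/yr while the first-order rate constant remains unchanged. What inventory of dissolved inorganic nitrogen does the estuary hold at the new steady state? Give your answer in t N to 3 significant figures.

859 t N

Rate constant k = F/M = 4212 / 660.5 = 6.377 yr⁻¹.
At the new steady state, source = k·M_new ⇒ M_new = 5478 / 6.377 = 859.0 t N.
(Equivalently M_new = M × F_new/F_old = 660.5 × 5478/4212.)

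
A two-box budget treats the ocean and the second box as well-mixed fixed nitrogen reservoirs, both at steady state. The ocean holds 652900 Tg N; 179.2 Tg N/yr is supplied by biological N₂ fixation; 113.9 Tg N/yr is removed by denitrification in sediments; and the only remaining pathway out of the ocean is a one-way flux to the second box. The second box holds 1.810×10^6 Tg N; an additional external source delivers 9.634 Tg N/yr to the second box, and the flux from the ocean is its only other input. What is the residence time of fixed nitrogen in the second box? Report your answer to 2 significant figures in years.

24000 yr

Balance the ocean: ΣF_in = 179.20 Tg N/yr.
Flux to the second box = ΣF_in − (113.9) = 65.300 Tg N/yr.
Total input to the second box = 65.300 + 9.634 = 74.934 Tg N/yr; at steady state this equals its total output.
τ = M / F = 1.810×10^6 / 74.934 = 24150 yr.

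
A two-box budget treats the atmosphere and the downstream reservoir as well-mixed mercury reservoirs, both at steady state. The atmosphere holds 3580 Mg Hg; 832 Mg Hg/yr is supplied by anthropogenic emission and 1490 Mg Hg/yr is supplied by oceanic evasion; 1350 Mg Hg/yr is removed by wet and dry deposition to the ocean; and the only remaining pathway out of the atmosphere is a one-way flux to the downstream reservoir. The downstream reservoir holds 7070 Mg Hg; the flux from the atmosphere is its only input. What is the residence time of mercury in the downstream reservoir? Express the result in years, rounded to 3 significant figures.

Balance the atmosphere: ΣF_in = 832 + 1490 = 2322.0 Mg Hg/yr.
Flux to the downstream reservoir = ΣF_in − (1350) = 972.00 Mg Hg/yr.
At steady state the output of the downstream reservoir equals its input, 972.00 Mg Hg/yr.
τ = M / F = 7070 / 972.00 = 7.274 yr.

7.27 yr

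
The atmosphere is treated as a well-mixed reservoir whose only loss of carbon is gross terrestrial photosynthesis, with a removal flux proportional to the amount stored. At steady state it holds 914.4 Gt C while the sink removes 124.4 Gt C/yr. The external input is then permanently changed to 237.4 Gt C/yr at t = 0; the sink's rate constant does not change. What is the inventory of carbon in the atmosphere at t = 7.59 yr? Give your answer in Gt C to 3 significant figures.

τ = M₀/F₀ = 914.4/124.4 = 7.350 yr; rate constant k = 1/τ.
New steady state M_∞ = F₁/k = F₁·τ = 237.4 × 7.350 = 1745.0 Gt C.
M(t) = M_∞ + (M₀ − M_∞)·e^(−t/τ); t/τ = 7.59/7.350 = 1.033, so e^(−t/τ) = 0.3561.
M(t) = 1745.0 − 830.6 × 0.3561 = 1449.2 Gt C.

1450 Gt C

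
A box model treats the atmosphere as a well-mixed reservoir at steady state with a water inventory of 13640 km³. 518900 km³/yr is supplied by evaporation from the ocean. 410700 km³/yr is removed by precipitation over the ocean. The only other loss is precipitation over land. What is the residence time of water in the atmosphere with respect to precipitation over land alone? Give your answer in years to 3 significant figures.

At steady state ΣF_in = ΣF_out.
ΣF_in = 518900 km³/yr.
Precipitation over land flux = ΣF_in − (410700) = 518900 − 410700 = 108200 km³/yr.
τ = M / F = 13640 / 108200 = 0.1261 yr.

0.126 yr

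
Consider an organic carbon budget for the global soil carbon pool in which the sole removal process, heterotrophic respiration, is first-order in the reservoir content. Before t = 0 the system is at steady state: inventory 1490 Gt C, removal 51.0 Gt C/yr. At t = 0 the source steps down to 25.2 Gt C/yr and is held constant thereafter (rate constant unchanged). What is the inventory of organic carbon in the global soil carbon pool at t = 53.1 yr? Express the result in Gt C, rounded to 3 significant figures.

Residence time τ = M₀/F₀ = 29.22 yr. The eventual steady state is M_∞ = M₀·(F₁/F₀) = 1490 × 25.2/51.0 = 736.24 Gt C.
The anomaly ΔM(t) = M(t) − M_∞ decays as ΔM₀·e^(−t/τ) with ΔM₀ = 1490 − 736.24 = 753.8 Gt C.
At t = 53.1 yr, e^(−t/τ) = e^(−1.818) = 0.1624, so ΔM = 122.4 Gt C and M = 736.24 + 122.4 = 858.67 Gt C.

859 Gt C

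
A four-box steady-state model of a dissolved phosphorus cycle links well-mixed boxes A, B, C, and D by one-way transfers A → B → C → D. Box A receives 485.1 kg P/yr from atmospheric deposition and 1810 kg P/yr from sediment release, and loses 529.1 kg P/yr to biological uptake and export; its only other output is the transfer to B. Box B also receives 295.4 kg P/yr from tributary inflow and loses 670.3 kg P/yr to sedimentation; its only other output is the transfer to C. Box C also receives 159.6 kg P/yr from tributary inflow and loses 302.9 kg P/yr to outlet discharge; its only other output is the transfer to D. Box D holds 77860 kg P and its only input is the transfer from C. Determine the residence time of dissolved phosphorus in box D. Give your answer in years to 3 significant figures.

62.4 yr

Box A: F(A→B) = (485.1 + 1810) − 529.1 = 1766.0 kg P/yr.
Box B: F(B→C) = (1766.0 + 295.4) − 670.3 = 1391.1 kg P/yr.
Box C: F(C→D) = (1391.1 + 159.6) − 302.9 = 1247.8 kg P/yr.
Box D throughput = its input = 1247.8 kg P/yr; τ = 77860 / 1247.8 = 62.40 yr.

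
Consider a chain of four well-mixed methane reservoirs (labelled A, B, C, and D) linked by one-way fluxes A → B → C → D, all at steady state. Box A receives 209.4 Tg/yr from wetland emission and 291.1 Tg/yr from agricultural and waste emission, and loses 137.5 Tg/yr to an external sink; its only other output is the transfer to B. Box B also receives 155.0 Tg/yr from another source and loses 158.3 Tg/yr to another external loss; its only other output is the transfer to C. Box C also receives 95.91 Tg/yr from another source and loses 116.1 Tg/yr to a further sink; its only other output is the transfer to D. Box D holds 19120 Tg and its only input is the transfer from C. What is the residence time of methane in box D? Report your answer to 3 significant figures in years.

Box A: F(A→B) = (209.4 + 291.1) − 137.5 = 363.00 Tg/yr.
Box B: F(B→C) = (363.00 + 155.0) − 158.3 = 359.70 Tg/yr.
Box C: F(C→D) = (359.70 + 95.91) − 116.1 = 339.51 Tg/yr.
Box D throughput = its input = 339.51 Tg/yr; τ = 19120 / 339.51 = 56.32 yr.

56.3 yr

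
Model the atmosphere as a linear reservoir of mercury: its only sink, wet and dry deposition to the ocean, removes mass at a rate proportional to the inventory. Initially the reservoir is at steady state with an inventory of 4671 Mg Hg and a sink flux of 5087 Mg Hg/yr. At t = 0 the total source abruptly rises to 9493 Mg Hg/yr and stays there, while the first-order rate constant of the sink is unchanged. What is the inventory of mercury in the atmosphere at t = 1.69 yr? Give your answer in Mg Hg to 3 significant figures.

τ = M₀/F₀ = 4671/5087 = 0.9182 yr; rate constant k = 1/τ.
New steady state M_∞ = F₁/k = F₁·τ = 9493 × 0.9182 = 8716.7 Mg Hg.
M(t) = M_∞ + (M₀ − M_∞)·e^(−t/τ); t/τ = 1.69/0.9182 = 1.841, so e^(−t/τ) = 0.1587.
M(t) = 8716.7 − 4046 × 0.1587 = 8074.5 Mg Hg.

8070 Mg Hg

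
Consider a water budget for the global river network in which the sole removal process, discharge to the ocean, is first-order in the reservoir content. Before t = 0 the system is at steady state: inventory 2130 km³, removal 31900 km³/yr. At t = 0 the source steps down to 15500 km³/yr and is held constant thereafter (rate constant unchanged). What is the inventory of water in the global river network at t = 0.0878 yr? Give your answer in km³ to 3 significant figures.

Residence time τ = M₀/F₀ = 0.06677 yr. The eventual steady state is M_∞ = M₀·(F₁/F₀) = 2130 × 15500/31900 = 1035.0 km³.
The anomaly ΔM(t) = M(t) − M_∞ decays as ΔM₀·e^(−t/τ) with ΔM₀ = 2130 − 1035.0 = 1095 km³.
At t = 0.0878 yr, e^(−t/τ) = e^(−1.315) = 0.2685, so ΔM = 294.0 km³ and M = 1035.0 + 294.0 = 1329.0 km³.

1330 km³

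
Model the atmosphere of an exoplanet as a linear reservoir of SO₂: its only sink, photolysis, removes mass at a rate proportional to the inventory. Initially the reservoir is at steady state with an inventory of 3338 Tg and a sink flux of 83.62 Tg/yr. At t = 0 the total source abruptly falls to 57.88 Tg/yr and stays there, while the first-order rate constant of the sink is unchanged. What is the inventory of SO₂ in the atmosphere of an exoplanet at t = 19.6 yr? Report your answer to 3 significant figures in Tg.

2940 Tg

Residence time τ = M₀/F₀ = 39.92 yr. The eventual steady state is M_∞ = M₀·(F₁/F₀) = 3338 × 57.88/83.62 = 2310.5 Tg.
The anomaly ΔM(t) = M(t) − M_∞ decays as ΔM₀·e^(−t/τ) with ΔM₀ = 3338 − 2310.5 = 1028 Tg.
At t = 19.6 yr, e^(−t/τ) = e^(−0.4910) = 0.6120, so ΔM = 628.8 Tg and M = 2310.5 + 628.8 = 2939.3 Tg.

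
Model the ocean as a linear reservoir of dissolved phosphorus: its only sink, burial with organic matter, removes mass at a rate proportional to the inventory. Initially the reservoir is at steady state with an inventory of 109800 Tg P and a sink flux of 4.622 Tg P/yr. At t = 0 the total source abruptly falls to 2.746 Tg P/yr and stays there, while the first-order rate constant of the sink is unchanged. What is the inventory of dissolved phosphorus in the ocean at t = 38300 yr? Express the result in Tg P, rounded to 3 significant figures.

74100 Tg P

τ = M₀/F₀ = 109800/4.622 = 23760 yr; rate constant k = 1/τ.
New steady state M_∞ = F₁/k = F₁·τ = 2.746 × 23760 = 65234 Tg P.
M(t) = M_∞ + (M₀ − M_∞)·e^(−t/τ); t/τ = 38300/23760 = 1.612, so e^(−t/τ) = 0.1994.
M(t) = 65234 + 44570 × 0.1994 = 74122 Tg P.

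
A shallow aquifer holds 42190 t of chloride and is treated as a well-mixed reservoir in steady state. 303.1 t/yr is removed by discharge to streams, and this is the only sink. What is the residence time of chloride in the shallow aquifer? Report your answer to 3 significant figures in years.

139 yr

τ = M / F = 42190 / 303.1 = 139.2 yr.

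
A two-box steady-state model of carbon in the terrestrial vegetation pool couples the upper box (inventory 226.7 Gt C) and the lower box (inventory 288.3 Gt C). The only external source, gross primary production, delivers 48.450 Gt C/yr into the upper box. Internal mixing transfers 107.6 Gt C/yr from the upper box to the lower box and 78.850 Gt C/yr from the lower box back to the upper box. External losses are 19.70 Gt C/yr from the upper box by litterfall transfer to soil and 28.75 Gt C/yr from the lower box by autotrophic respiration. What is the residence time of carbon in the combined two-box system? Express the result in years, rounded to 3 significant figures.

10.6 yr

For the system as a whole, the A↔B exchange is internal and contributes nothing to the throughput; only the external sinks remove mass.
M_total = 226.7 + 288.3 = 515.00 Gt C.
ΣF_external_out = 19.70 + 28.75 = 48.450 Gt C/yr.
τ = M_total / ΣF_ext = 515.00 / 48.450 = 10.63 yr.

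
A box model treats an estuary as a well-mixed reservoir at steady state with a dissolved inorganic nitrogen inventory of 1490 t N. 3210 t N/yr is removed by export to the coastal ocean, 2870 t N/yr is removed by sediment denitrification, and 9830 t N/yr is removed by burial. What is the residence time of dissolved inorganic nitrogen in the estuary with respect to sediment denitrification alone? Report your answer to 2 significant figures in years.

Residence time with respect to a single sink: τ = M / F_sink.
τ = 1490 / 2870 = 0.5192 yr.

0.52 yr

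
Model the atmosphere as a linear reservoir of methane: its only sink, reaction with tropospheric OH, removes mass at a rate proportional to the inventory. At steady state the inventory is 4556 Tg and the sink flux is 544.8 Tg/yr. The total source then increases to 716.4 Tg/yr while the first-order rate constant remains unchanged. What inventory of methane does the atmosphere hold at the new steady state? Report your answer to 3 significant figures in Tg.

5990 Tg

Rate constant k = F/M = 544.8 / 4556 = 0.1196 yr⁻¹.
At the new steady state, source = k·M_new ⇒ M_new = 716.4 / 0.1196 = 5991 Tg.
(Equivalently M_new = M × F_new/F_old = 4556 × 716.4/544.8.)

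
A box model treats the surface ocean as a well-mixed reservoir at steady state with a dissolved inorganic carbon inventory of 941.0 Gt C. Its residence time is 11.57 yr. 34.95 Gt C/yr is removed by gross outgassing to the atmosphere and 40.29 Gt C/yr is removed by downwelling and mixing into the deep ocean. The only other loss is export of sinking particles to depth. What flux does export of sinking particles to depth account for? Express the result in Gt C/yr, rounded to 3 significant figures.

Total removal F = M/τ = 941.0 / 11.57 = 81.33 Gt C/yr.
Export of sinking particles to depth = F − (34.95 + 40.29) = 81.33 − 75.24 = 6.091 Gt C/yr.

6.09 Gt C/yr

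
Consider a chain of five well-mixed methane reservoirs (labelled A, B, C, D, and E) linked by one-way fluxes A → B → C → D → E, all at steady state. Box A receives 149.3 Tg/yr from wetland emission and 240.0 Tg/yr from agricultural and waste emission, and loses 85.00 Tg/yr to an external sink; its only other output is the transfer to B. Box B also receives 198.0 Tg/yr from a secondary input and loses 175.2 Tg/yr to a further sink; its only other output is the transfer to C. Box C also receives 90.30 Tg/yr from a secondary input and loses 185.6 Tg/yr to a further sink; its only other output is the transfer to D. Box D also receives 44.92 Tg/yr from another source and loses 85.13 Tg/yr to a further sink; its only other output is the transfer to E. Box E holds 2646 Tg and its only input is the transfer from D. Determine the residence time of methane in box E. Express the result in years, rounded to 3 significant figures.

Box A: F(A→B) = (149.3 + 240.0) − 85.00 = 304.30 Tg/yr.
Box B: F(B→C) = (304.30 + 198.0) − 175.2 = 327.10 Tg/yr.
Box C: F(C→D) = (327.10 + 90.30) − 185.6 = 231.80 Tg/yr.
Box D: F(D→E) = (231.80 + 44.92) − 85.13 = 191.59 Tg/yr.
Box E throughput = its input = 191.59 Tg/yr; τ = 2646 / 191.59 = 13.81 yr.

13.8 yr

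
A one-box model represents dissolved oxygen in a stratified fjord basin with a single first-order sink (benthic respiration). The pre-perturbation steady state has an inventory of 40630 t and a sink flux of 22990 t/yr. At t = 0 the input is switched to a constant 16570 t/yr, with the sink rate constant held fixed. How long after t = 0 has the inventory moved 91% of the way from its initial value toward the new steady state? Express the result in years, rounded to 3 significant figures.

4.26 yr

τ = M₀/F₀ = 40630/22990 = 1.767 yr.
The remaining gap fraction is e^(−t/τ); 91% covered ⇒ e^(−t/τ) = 0.0900.
t = −τ ln(0.0900) = 1.767 × 2.408 = 4.256 yr.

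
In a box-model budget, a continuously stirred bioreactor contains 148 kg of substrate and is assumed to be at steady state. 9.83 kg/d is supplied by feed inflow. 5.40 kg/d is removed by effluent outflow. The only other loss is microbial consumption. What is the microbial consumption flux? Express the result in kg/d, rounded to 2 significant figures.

At steady state ΣF_in = ΣF_out.
ΣF_in = 9.8300 kg/d.
Microbial consumption flux = ΣF_in − (5.40) = 9.8300 − 5.400 = 4.430 kg/d.

4.4 kg/d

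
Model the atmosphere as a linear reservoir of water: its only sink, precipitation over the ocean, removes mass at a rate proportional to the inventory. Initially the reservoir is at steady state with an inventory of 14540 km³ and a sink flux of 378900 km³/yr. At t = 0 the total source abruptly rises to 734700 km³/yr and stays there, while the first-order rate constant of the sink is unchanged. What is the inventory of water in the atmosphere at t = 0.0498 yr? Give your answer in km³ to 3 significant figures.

τ = M₀/F₀ = 14540/378900 = 0.03837 yr; rate constant k = 1/τ.
New steady state M_∞ = F₁/k = F₁·τ = 734700 × 0.03837 = 28194 km³.
M(t) = M_∞ + (M₀ − M_∞)·e^(−t/τ); t/τ = 0.0498/0.03837 = 1.298, so e^(−t/τ) = 0.2731.
M(t) = 28194 − 13650 × 0.2731 = 24464 km³.

24500 km³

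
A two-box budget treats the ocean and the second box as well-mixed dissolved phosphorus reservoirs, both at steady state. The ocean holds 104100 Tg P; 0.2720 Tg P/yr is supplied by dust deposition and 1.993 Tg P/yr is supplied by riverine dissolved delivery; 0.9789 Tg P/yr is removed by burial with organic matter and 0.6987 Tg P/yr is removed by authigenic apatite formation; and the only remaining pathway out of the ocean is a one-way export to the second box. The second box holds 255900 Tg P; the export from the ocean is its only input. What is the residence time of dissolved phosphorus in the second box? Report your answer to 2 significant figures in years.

Balance the ocean: ΣF_in = 0.2720 + 1.993 = 2.2650 Tg P/yr.
Export to the second box = ΣF_in − (0.9789 + 0.6987) = 0.58740 Tg P/yr.
At steady state the output of the second box equals its input, 0.58740 Tg P/yr.
τ = M / F = 255900 / 0.58740 = 435600 yr.

440000 yr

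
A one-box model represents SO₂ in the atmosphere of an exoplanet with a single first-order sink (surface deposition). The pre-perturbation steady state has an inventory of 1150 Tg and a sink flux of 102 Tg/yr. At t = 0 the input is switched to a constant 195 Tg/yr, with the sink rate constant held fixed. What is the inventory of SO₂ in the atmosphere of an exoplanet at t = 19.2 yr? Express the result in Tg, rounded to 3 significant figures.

2010 Tg

Residence time τ = M₀/F₀ = 11.27 yr. The eventual steady state is M_∞ = M₀·(F₁/F₀) = 1150 × 195/102 = 2198.5 Tg.
The anomaly ΔM(t) = M(t) − M_∞ decays as ΔM₀·e^(−t/τ) with ΔM₀ = 1150 − 2198.5 = −1049 Tg.
At t = 19.2 yr, e^(−t/τ) = e^(−1.703) = 0.1821, so ΔM = −191.0 Tg and M = 2198.5 − 191.0 = 2007.5 Tg.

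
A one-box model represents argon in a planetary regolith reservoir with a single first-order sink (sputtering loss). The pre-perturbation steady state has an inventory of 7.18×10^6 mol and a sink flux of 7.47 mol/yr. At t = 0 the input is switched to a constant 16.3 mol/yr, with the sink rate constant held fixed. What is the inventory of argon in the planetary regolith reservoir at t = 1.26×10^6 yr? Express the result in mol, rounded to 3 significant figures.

Residence time τ = M₀/F₀ = 961200 yr. The eventual steady state is M_∞ = M₀·(F₁/F₀) = 7.18×10^6 × 16.3/7.47 = 1.5667×10^7 mol.
The anomaly ΔM(t) = M(t) − M_∞ decays as ΔM₀·e^(−t/τ) with ΔM₀ = 7.18×10^6 − 1.5667×10^7 = −8.487×10^6 mol.
At t = 1.26×10^6 yr, e^(−t/τ) = e^(−1.311) = 0.2696, so ΔM = −2.288×10^6 mol and M = 1.5667×10^7 − 2.288×10^6 = 1.3379×10^7 mol.

1.34×10^7 mol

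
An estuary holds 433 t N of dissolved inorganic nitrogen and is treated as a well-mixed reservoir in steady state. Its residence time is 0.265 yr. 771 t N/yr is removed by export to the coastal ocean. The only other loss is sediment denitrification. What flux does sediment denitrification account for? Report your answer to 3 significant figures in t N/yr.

863 t N/yr

Total removal F = M/τ = 433 / 0.265 = 1634 t N/yr.
Sediment denitrification = F − (771) = 1634 − 771.0 = 863.0 t N/yr.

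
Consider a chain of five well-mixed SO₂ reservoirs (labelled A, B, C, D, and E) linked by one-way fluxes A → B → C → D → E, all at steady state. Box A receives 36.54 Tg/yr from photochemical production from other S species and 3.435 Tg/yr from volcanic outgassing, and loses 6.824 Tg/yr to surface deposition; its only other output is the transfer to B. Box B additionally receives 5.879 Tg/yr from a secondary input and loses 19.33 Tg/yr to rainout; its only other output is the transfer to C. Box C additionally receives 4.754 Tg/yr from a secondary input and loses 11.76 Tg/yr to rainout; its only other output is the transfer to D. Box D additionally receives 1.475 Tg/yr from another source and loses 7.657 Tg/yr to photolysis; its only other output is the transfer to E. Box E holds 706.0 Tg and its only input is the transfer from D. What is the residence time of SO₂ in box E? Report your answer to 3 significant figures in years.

108 yr

Box A: F(A→B) = (36.54 + 3.435) − 6.824 = 33.151 Tg/yr.
Box B: F(B→C) = (33.151 + 5.879) − 19.33 = 19.700 Tg/yr.
Box C: F(C→D) = (19.700 + 4.754) − 11.76 = 12.694 Tg/yr.
Box D: F(D→E) = (12.694 + 1.475) − 7.657 = 6.5120 Tg/yr.
Box E throughput = its input = 6.5120 Tg/yr; τ = 706.0 / 6.5120 = 108.4 yr.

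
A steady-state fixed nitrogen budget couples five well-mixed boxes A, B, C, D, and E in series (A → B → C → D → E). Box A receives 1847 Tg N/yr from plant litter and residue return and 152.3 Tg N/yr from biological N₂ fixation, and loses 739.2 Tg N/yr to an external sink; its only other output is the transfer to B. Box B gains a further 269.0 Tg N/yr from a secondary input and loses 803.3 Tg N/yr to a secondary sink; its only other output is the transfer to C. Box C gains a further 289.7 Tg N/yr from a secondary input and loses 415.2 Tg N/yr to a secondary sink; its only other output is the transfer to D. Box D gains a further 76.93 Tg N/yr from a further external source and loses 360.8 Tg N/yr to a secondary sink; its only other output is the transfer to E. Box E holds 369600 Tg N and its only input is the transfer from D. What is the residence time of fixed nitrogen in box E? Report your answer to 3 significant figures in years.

1170 yr

Box A: F(A→B) = (1847 + 152.3) − 739.2 = 1260.1 Tg N/yr.
Box B: F(B→C) = (1260.1 + 269.0) − 803.3 = 725.80 Tg N/yr.
Box C: F(C→D) = (725.80 + 289.7) − 415.2 = 600.30 Tg N/yr.
Box D: F(D→E) = (600.30 + 76.93) − 360.8 = 316.43 Tg N/yr.
Box E throughput = its input = 316.43 Tg N/yr; τ = 369600 / 316.43 = 1168 yr.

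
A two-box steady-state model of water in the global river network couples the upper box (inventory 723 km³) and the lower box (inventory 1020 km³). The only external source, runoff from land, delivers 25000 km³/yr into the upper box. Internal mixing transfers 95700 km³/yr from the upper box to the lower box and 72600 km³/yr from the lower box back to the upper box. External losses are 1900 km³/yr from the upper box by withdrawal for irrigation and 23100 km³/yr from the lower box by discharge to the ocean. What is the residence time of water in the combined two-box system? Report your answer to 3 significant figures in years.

0.0697 yr

Treat the two boxes together as one reservoir: the mixing fluxes between them are internal recycling, so τ = ΣM / Σ(external losses).
M_total = 723 + 1020 = 1743.0 km³.
ΣF_external_out = 1900 + 23100 = 25000 km³/yr.
τ = M_total / ΣF_ext = 1743.0 / 25000 = 0.06972 yr.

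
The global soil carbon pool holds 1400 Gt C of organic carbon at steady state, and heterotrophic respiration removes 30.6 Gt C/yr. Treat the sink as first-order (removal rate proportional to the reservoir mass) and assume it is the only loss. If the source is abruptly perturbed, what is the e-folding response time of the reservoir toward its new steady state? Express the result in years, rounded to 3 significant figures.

For a linear reservoir the response time equals the residence time τ = M/F.
τ = 1400 / 30.6 = 45.75 yr.

45.8 yr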